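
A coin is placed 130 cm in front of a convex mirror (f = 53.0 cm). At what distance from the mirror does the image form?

For a convex mirror, f = -53.0 cm.
Mirror equation: 1/s_i = 1/f − 1/s_o = 1/(-53.00) − 1/(130) = -0.01887 − 0.007692 = -0.02656, so s_i = -37.7 cm.
The image is virtual, upright and reduced, behind the mirror.

37.7 cm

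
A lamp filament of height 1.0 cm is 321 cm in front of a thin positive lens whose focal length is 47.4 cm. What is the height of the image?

1/d_i = 1/f − 1/d_o = 1/(47.40) − 1/(321) = 0.01798, so d_i = 55.61 cm.
m = −d_i/d_o = -0.1732.
|h_i| = |m|·h_o = 0.1732 × 1.0 = 0.173 cm. The image is real, inverted and reduced, on the far side of the lens.

0.173 cm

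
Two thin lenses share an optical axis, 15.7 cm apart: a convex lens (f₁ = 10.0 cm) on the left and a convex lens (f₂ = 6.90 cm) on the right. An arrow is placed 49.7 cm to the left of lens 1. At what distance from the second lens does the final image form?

5.90 cm

Lens 1: 1/d_i1 = 1/f₁ − 1/d_o1 = 1/(10.0) − 1/(49.7) = 0.07988, so d_i1 = 12.52 cm.
The intermediate image is 12.52 cm to the right of lens 1, which is 15.7 − (12.52) = 3.180 cm to the left of lens 2, so d_o2 = +3.180 cm.
Lens 2: 1/d_i2 = 1/f₂ − 1/d_o2 = 1/(6.90) − 1/(3.180) = -0.1695, so d_i2 = -5.90 cm.
The final image is virtual, 5.90 cm to the left of lens 2 (overall magnification ≈ -0.47).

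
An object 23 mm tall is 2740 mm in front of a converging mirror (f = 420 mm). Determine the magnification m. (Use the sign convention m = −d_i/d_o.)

m = -0.181

1/d_i = 1/f − 1/d_o = 1/(420.0) − 1/(2740) = 0.002016, so d_i = 496.0 mm.
m = −d_i/d_o = −(496.0)/(2740) = -0.181.
The image is real, inverted and reduced, in front of the mirror.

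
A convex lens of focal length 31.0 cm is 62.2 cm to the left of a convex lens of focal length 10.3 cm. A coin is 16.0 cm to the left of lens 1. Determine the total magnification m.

m = -0.251

Lens 1: 1/d_i1 = 1/(31.0) − 1/(16.0) = -0.03024, so d_i1 = -33.07 cm; m₁ = −d_i1/d_o1 = +2.067.
d_o2 = 62.2 − (-33.07) = 95.27 cm.
Lens 2: 1/d_i2 = 1/(10.3) − 1/(95.27) = 0.08659, so d_i2 = 11.55 cm; m₂ = −d_i2/d_o2 = -0.1212.
m = m₁·m₂ = (+2.067)(-0.1212) = -0.251.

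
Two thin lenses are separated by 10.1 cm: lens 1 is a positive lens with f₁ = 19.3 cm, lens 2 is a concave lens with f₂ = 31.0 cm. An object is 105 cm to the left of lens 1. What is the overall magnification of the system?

m = -0.400

Lens 1: 1/d_i1 = 1/(19.3) − 1/(105) = 0.04229, so d_i1 = 23.65 cm; m₁ = −d_i1/d_o1 = -0.2252.
d_o2 = 10.1 − (23.65) = -13.55 cm (virtual object).
f₂ = −31.0 cm (diverging).
Lens 2: 1/d_i2 = 1/(-31.0) − 1/(-13.55) = 0.04154, so d_i2 = 24.07 cm; m₂ = −d_i2/d_o2 = +1.777.
m = m₁·m₂ = (-0.2252)(+1.777) = -0.400.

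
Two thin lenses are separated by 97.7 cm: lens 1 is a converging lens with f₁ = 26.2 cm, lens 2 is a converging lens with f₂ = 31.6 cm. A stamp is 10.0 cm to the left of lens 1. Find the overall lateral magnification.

m = -0.621

Lens 1: 1/d_i1 = 1/(26.2) − 1/(10.0) = -0.06183, so d_i1 = -16.17 cm; m₁ = −d_i1/d_o1 = +1.617.
d_o2 = 97.7 − (-16.17) = 113.9 cm.
Lens 2: 1/d_i2 = 1/(31.6) − 1/(113.9) = 0.02287, so d_i2 = 43.73 cm; m₂ = −d_i2/d_o2 = -0.3840.
m = m₁·m₂ = (+1.617)(-0.3840) = -0.621.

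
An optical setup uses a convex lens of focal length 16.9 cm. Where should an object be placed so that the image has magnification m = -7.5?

19.2 cm

m = −d_i/d_o ⇒ d_i = −m·d_o.
1/f = 1/d_o + 1/d_i = 1/d_o − 1/(m·d_o) = (1 − 1/m)/d_o, so d_o = f(1 − 1/m) = (16.90)(1 − 1/(-7.5)) = 19.2 cm.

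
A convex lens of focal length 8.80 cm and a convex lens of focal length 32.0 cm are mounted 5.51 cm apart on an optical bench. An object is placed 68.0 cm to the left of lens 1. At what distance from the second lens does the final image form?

Lens 1: 1/d_i1 = 1/f₁ − 1/d_o1 = 1/(8.80) − 1/(68.0) = 0.09893, so d_i1 = 10.11 cm.
The intermediate image is 10.11 cm to the right of lens 1, which lies 4.600 cm to the right of lens 2 — a virtual object — so d_o2 = −4.600 cm.
Lens 2: 1/d_i2 = 1/f₂ − 1/d_o2 = 1/(32.0) − 1/(-4.600) = 0.2486, so d_i2 = 4.02 cm.
The final image is real, 4.02 cm to the right of lens 2 (overall magnification ≈ -0.13).

4.02 cm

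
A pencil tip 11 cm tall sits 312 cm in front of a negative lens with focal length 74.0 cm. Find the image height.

For a negative lens, f = -74.0 cm.
1/d_i = 1/f − 1/d_o = 1/(-74.00) − 1/(312) = -0.01672, so d_i = -59.81 cm.
m = −d_i/d_o = +0.1917.
|h_i| = |m|·h_o = 0.1917 × 11 = 2.11 cm. The image is virtual, upright and reduced, on the same side as the object.

2.11 cm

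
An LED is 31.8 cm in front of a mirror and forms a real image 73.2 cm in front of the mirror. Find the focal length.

f = 22.2 cm (concave)

Real image ⇒ d_i = +73.2 cm.
1/f = 1/d_o + 1/d_i = 1/(31.8) + 1/(73.2) = 0.04511, so f = 22.2 cm.
Since f is positive, the mirror is concave.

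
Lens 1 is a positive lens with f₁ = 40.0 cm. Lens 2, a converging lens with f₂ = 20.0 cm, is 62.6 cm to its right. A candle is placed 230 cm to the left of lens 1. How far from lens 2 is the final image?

48.7 cm

Lens 1: 1/d_i1 = 1/f₁ − 1/d_o1 = 1/(40.0) − 1/(230) = 0.02065, so d_i1 = 48.42 cm.
The intermediate image is 48.42 cm to the right of lens 1, which is 62.6 − (48.42) = 14.18 cm to the left of lens 2, so d_o2 = +14.18 cm.
Lens 2: 1/d_i2 = 1/f₂ − 1/d_o2 = 1/(20.0) − 1/(14.18) = -0.02052, so d_i2 = -48.7 cm.
The final image is virtual, 48.7 cm to the left of lens 2 (overall magnification ≈ -0.72).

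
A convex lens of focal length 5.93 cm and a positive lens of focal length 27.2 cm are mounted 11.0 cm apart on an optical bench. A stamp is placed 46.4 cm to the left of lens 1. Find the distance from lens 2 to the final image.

4.97 cm

Lens 1: 1/d_i1 = 1/f₁ − 1/d_o1 = 1/(5.93) − 1/(46.4) = 0.1471, so d_i1 = 6.799 cm.
The intermediate image is 6.799 cm to the right of lens 1, which is 11.0 − (6.799) = 4.201 cm to the left of lens 2, so d_o2 = +4.201 cm.
Lens 2: 1/d_i2 = 1/f₂ − 1/d_o2 = 1/(27.2) − 1/(4.201) = -0.2013, so d_i2 = -4.97 cm.
The final image is virtual, 4.97 cm to the left of lens 2 (overall magnification ≈ -0.17).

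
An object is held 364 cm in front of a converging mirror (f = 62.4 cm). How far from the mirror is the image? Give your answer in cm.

Mirror equation: 1/v = 1/f − 1/u = 1/(62.40) − 1/(364) = 0.01603 − 0.002747 = 0.01328, so v = 75.3 cm.
The image is real, inverted and reduced, in front of the mirror.

75.3 cm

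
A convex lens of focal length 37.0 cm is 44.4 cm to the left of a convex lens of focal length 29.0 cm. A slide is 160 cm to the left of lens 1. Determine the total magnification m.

m = -0.267

Lens 1: 1/d_i1 = 1/(37.0) − 1/(160) = 0.02078, so d_i1 = 48.13 cm; m₁ = −d_i1/d_o1 = -0.3008.
d_o2 = 44.4 − (48.13) = -3.730 cm (virtual object).
Lens 2: 1/d_i2 = 1/(29.0) − 1/(-3.730) = 0.3026, so d_i2 = 3.305 cm; m₂ = −d_i2/d_o2 = +0.8860.
m = m₁·m₂ = (-0.3008)(+0.8860) = -0.267.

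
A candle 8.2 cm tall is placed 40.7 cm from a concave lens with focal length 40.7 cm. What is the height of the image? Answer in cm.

For a concave lens, f = -40.7 cm.
1/d_i = 1/f − 1/d_o = 1/(-40.70) − 1/(40.7) = -0.04914, so d_i = -20.35 cm.
m = −d_i/d_o = +0.5000.
|h_i| = |m|·h_o = 0.5000 × 8.2 = 4.10 cm. The image is virtual, upright and reduced, on the same side as the object.

4.10 cm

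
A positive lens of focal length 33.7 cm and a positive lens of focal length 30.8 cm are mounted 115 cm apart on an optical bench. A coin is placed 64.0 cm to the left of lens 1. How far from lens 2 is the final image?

104 cm

Lens 1: 1/d_i1 = 1/f₁ − 1/d_o1 = 1/(33.7) − 1/(64.0) = 0.01405, so d_i1 = 71.18 cm.
The intermediate image is 71.18 cm to the right of lens 1, which is 115 − (71.18) = 43.82 cm to the left of lens 2, so d_o2 = +43.82 cm.
Lens 2: 1/d_i2 = 1/f₂ − 1/d_o2 = 1/(30.8) − 1/(43.82) = 0.009647, so d_i2 = 104 cm.
The final image is real, 104 cm to the right of lens 2 (overall magnification ≈ 2.6).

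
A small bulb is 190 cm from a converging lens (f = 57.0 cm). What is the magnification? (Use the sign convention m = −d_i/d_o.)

m = -0.429

1/d_i = 1/f − 1/d_o = 1/(57.00) − 1/(190) = 0.01228, so d_i = 81.43 cm.
m = −d_i/d_o = −(81.43)/(190) = -0.429.
The image is real, inverted and reduced, on the far side of the lens.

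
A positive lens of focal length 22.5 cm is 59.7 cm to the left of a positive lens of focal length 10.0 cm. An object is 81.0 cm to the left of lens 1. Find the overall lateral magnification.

Lens 1: 1/d_i1 = 1/(22.5) − 1/(81.0) = 0.03210, so d_i1 = 31.15 cm; m₁ = −d_i1/d_o1 = -0.3846.
d_o2 = 59.7 − (31.15) = 28.55 cm.
Lens 2: 1/d_i2 = 1/(10.0) − 1/(28.55) = 0.06497, so d_i2 = 15.39 cm; m₂ = −d_i2/d_o2 = -0.5391.
m = m₁·m₂ = (-0.3846)(-0.5391) = +0.207.

m = +0.207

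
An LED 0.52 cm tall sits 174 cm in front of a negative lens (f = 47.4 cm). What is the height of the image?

For a negative lens, f = -47.4 cm.
1/d_i = 1/f − 1/d_o = 1/(-47.40) − 1/(174) = -0.02684, so d_i = -37.25 cm.
m = −d_i/d_o = +0.2141.
|h_i| = |m|·h_o = 0.2141 × 0.52 = 0.111 cm. The image is virtual, upright and reduced, on the same side as the object.

0.111 cm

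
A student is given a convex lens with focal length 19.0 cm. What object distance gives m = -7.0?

21.7 cm

m = −d_i/d_o ⇒ d_i = −m·d_o.
1/f = 1/d_o + 1/d_i = 1/d_o − 1/(m·d_o) = (1 − 1/m)/d_o, so d_o = f(1 − 1/m) = (19.00)(1 − 1/(-7.0)) = 21.7 cm.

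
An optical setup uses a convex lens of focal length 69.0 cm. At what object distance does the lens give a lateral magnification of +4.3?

m = −d_i/d_o ⇒ d_i = −m·d_o.
1/f = 1/d_o + 1/d_i = 1/d_o − 1/(m·d_o) = (1 − 1/m)/d_o, so d_o = f(1 − 1/m) = (69.00)(1 − 1/(+4.3)) = 53.0 cm.

53.0 cm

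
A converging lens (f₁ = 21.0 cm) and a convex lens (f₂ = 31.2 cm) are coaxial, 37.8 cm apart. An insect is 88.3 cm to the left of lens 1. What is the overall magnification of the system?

m = -0.465

Lens 1: 1/d_i1 = 1/(21.0) − 1/(88.3) = 0.03629, so d_i1 = 27.55 cm; m₁ = −d_i1/d_o1 = -0.3120.
d_o2 = 37.8 − (27.55) = 10.25 cm.
Lens 2: 1/d_i2 = 1/(31.2) − 1/(10.25) = -0.06551, so d_i2 = -15.26 cm; m₂ = −d_i2/d_o2 = +1.489.
m = m₁·m₂ = (-0.3120)(+1.489) = -0.465.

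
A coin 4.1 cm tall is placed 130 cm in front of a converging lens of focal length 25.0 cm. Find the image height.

0.976 cm

1/d_i = 1/f − 1/d_o = 1/(25.00) − 1/(130) = 0.03231, so d_i = 30.95 cm.
m = −d_i/d_o = -0.2381.
|h_i| = |m|·h_o = 0.2381 × 4.1 = 0.976 cm. The image is real, inverted and reduced, on the far side of the lens.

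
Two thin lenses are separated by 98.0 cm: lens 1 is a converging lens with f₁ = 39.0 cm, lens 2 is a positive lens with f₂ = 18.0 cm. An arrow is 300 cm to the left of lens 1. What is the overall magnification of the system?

Lens 1: 1/d_i1 = 1/(39.0) − 1/(300) = 0.02231, so d_i1 = 44.83 cm; m₁ = −d_i1/d_o1 = -0.1494.
d_o2 = 98.0 − (44.83) = 53.17 cm.
Lens 2: 1/d_i2 = 1/(18.0) − 1/(53.17) = 0.03675, so d_i2 = 27.21 cm; m₂ = −d_i2/d_o2 = -0.5118.
m = m₁·m₂ = (-0.1494)(-0.5118) = +0.0765.

m = +0.0765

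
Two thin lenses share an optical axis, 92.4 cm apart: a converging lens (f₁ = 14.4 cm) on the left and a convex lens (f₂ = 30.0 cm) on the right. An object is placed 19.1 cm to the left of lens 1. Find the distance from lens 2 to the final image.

Lens 1: 1/d_i1 = 1/f₁ − 1/d_o1 = 1/(14.4) − 1/(19.1) = 0.01709, so d_i1 = 58.52 cm.
The intermediate image is 58.52 cm to the right of lens 1, which is 92.4 − (58.52) = 33.88 cm to the left of lens 2, so d_o2 = +33.88 cm.
Lens 2: 1/d_i2 = 1/f₂ − 1/d_o2 = 1/(30.0) − 1/(33.88) = 0.003817, so d_i2 = 262 cm.
The final image is real, 262 cm to the right of lens 2 (overall magnification ≈ 24).

262 cm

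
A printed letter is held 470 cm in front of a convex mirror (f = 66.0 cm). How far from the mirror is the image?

For a convex mirror, f = -66.0 cm.
Mirror equation: 1/s_i = 1/f − 1/s_o = 1/(-66.00) − 1/(470) = -0.01515 − 0.002128 = -0.01728, so s_i = -57.9 cm.
The image is virtual, upright and reduced, behind the mirror.

57.9 cm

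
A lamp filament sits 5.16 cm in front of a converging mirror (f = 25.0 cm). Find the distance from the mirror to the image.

Mirror equation: 1/q = 1/f − 1/p = 1/(25.00) − 1/(5.16) = 0.04000 − 0.1938 = -0.1538, so q = -6.50 cm.
The image is virtual, upright and enlarged, behind the mirror.

6.50 cm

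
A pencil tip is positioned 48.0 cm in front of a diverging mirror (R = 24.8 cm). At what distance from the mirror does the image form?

9.85 cm

f = R/2 = 24.8/2 = 12.40 cm; for a diverging mirror, f = -12.40 cm.
Mirror equation: 1/q = 1/f − 1/p = 1/(-12.40) − 1/(48.0) = -0.08065 − 0.02083 = -0.1015, so q = -9.85 cm.
The image is virtual, upright and reduced, behind the mirror.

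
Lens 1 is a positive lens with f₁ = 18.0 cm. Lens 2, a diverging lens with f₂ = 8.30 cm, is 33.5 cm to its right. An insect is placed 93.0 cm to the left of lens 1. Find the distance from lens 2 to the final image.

Lens 1: 1/d_i1 = 1/f₁ − 1/d_o1 = 1/(18.0) − 1/(93.0) = 0.04480, so d_i1 = 22.32 cm.
The intermediate image is 22.32 cm to the right of lens 1, which is 33.5 − (22.32) = 11.18 cm to the left of lens 2, so d_o2 = +11.18 cm.
Lens 2 is diverging, so f₂ = −8.30 cm.
Lens 2: 1/d_i2 = 1/f₂ − 1/d_o2 = 1/(-8.30) − 1/(11.18) = -0.2099, so d_i2 = -4.76 cm.
The final image is virtual, 4.76 cm to the left of lens 2 (overall magnification ≈ -0.10).

4.76 cm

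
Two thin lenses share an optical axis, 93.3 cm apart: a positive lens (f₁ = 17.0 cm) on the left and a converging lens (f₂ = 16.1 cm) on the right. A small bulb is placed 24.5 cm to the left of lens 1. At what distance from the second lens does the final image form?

Lens 1: 1/d_i1 = 1/f₁ − 1/d_o1 = 1/(17.0) − 1/(24.5) = 0.01801, so d_i1 = 55.53 cm.
The intermediate image is 55.53 cm to the right of lens 1, which is 93.3 − (55.53) = 37.77 cm to the left of lens 2, so d_o2 = +37.77 cm.
Lens 2: 1/d_i2 = 1/f₂ − 1/d_o2 = 1/(16.1) − 1/(37.77) = 0.03564, so d_i2 = 28.1 cm.
The final image is real, 28.1 cm to the right of lens 2 (overall magnification ≈ 1.7).

28.1 cm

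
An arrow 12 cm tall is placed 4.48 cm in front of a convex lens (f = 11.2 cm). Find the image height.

20.0 cm

1/d_i = 1/f − 1/d_o = 1/(11.20) − 1/(4.48) = -0.1339, so d_i = -7.467 cm.
m = −d_i/d_o = +1.667.
|h_i| = |m|·h_o = 1.667 × 12 = 20.0 cm. The image is virtual, upright and enlarged, on the same side as the object.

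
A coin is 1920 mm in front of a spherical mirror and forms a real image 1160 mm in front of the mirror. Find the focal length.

Real image ⇒ d_i = +1160 mm.
1/f = 1/d_o + 1/d_i = 1/(1920) + 1/(1160) = 0.001383, so f = 723 mm.
Since f is positive, the spherical mirror is concave.

f = 723 mm (concave)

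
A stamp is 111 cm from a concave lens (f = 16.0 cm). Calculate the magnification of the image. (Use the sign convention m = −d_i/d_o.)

m = +0.126

For a concave lens, f = -16.0 cm.
1/d_i = 1/f − 1/d_o = 1/(-16.00) − 1/(111) = -0.07151, so d_i = -13.98 cm.
m = −d_i/d_o = −(-13.98)/(111) = +0.126.
The image is virtual, upright and reduced, on the same side as the object.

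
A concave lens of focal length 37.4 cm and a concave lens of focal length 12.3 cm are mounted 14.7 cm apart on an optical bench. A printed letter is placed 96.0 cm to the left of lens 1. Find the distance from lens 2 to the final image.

Lens 1 is diverging, so f₁ = −37.4 cm.
Lens 1: 1/d_i1 = 1/f₁ − 1/d_o1 = 1/(-37.4) − 1/(96.0) = -0.03715, so d_i1 = -26.91 cm.
The intermediate image is 26.91 cm to the left of lens 1 (virtual), which is 14.7 − (-26.91) = 41.61 cm to the left of lens 2, so d_o2 = +41.61 cm.
Lens 2 is diverging, so f₂ = −12.3 cm.
Lens 2: 1/d_i2 = 1/f₂ − 1/d_o2 = 1/(-12.3) − 1/(41.61) = -0.1053, so d_i2 = -9.49 cm.
The final image is virtual, 9.49 cm to the left of lens 2 (overall magnification ≈ 0.064).

9.49 cm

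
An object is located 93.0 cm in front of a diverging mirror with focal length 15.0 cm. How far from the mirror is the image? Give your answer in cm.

For a diverging mirror, f = -15.0 cm.
Mirror equation: 1/q = 1/f − 1/p = 1/(-15.00) − 1/(93.0) = -0.06667 − 0.01075 = -0.07742, so q = -12.9 cm.
The image is virtual, upright and reduced, behind the mirror.

12.9 cm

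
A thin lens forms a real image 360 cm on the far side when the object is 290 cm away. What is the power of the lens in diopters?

d_i = +360 cm.
1/f = 1/d_o + 1/d_i = 1/(290) + 1/(360) = 0.006226 cm⁻¹.
f = 160.6 cm = 1.606 m, so P = 1/f = +0.623 D.

P = +0.623 D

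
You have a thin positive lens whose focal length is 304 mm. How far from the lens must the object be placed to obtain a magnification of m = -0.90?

642 mm

m = −d_i/d_o ⇒ d_i = −m·d_o.
1/f = 1/d_o + 1/d_i = 1/d_o − 1/(m·d_o) = (1 − 1/m)/d_o, so d_o = f(1 − 1/m) = (304.0)(1 − 1/(-0.90)) = 642 mm.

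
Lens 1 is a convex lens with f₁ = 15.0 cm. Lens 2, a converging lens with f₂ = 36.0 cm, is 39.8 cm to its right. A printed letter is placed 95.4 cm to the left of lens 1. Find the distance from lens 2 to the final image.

56.6 cm

Lens 1: 1/d_i1 = 1/f₁ − 1/d_o1 = 1/(15.0) − 1/(95.4) = 0.05618, so d_i1 = 17.80 cm.
The intermediate image is 17.80 cm to the right of lens 1, which is 39.8 − (17.80) = 22.00 cm to the left of lens 2, so d_o2 = +22.00 cm.
Lens 2: 1/d_i2 = 1/f₂ − 1/d_o2 = 1/(36.0) − 1/(22.00) = -0.01768, so d_i2 = -56.6 cm.
The final image is virtual, 56.6 cm to the left of lens 2 (overall magnification ≈ -0.48).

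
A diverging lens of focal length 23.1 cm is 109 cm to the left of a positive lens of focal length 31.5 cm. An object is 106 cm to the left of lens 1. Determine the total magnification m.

f₁ = −23.1 cm (diverging).
Lens 1: 1/d_i1 = 1/(-23.1) − 1/(106) = -0.05272, so d_i1 = -18.97 cm; m₁ = −d_i1/d_o1 = +0.1790.
d_o2 = 109 − (-18.97) = 128.0 cm.
Lens 2: 1/d_i2 = 1/(31.5) − 1/(128.0) = 0.02393, so d_i2 = 41.78 cm; m₂ = −d_i2/d_o2 = -0.3264.
m = m₁·m₂ = (+0.1790)(-0.3264) = -0.0584.

m = -0.0584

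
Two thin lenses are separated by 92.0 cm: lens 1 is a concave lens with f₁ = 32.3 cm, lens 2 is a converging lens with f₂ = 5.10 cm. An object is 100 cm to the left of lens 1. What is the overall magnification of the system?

m = -0.0112

f₁ = −32.3 cm (diverging).
Lens 1: 1/d_i1 = 1/(-32.3) − 1/(100) = -0.04096, so d_i1 = -24.41 cm; m₁ = −d_i1/d_o1 = +0.2441.
d_o2 = 92.0 − (-24.41) = 116.4 cm.
Lens 2: 1/d_i2 = 1/(5.10) − 1/(116.4) = 0.1875, so d_i2 = 5.334 cm; m₂ = −d_i2/d_o2 = -0.04582.
m = m₁·m₂ = (+0.2441)(-0.04582) = -0.0112.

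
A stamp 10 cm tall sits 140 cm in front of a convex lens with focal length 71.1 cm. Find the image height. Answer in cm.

1/d_i = 1/f − 1/d_o = 1/(71.10) − 1/(140) = 0.006922, so d_i = 144.5 cm.
m = −d_i/d_o = -1.032.
|h_i| = |m|·h_o = 1.032 × 10 = 10.3 cm. The image is real, inverted and enlarged, on the far side of the lens.

10.3 cm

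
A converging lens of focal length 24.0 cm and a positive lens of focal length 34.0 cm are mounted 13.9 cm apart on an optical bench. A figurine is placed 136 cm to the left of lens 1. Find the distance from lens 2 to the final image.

Lens 1: 1/d_i1 = 1/f₁ − 1/d_o1 = 1/(24.0) − 1/(136) = 0.03431, so d_i1 = 29.14 cm.
The intermediate image is 29.14 cm to the right of lens 1, which lies 15.24 cm to the right of lens 2 — a virtual object — so d_o2 = −15.24 cm.
Lens 2: 1/d_i2 = 1/f₂ − 1/d_o2 = 1/(34.0) − 1/(-15.24) = 0.09503, so d_i2 = 10.5 cm.
The final image is real, 10.5 cm to the right of lens 2 (overall magnification ≈ -0.15).

10.5 cm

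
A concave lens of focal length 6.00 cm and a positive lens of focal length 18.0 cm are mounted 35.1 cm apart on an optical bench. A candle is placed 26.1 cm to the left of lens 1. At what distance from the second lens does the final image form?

32.7 cm

Lens 1 is diverging, so f₁ = −6.00 cm.
Lens 1: 1/d_i1 = 1/f₁ − 1/d_o1 = 1/(-6.00) − 1/(26.1) = -0.2050, so d_i1 = -4.879 cm.
The intermediate image is 4.879 cm to the left of lens 1 (virtual), which is 35.1 − (-4.879) = 39.98 cm to the left of lens 2, so d_o2 = +39.98 cm.
Lens 2: 1/d_i2 = 1/f₂ − 1/d_o2 = 1/(18.0) − 1/(39.98) = 0.03054, so d_i2 = 32.7 cm.
The final image is real, 32.7 cm to the right of lens 2 (overall magnification ≈ -0.15).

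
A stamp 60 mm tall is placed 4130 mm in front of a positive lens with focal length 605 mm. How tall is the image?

1/d_i = 1/f − 1/d_o = 1/(605.0) − 1/(4130) = 0.001411, so d_i = 708.8 mm.
m = −d_i/d_o = -0.1716.
|h_i| = |m|·h_o = 0.1716 × 60 = 10.3 mm. The image is real, inverted and reduced, on the far side of the lens.

10.3 mm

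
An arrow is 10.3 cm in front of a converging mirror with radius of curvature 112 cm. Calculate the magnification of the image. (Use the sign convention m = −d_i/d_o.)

f = R/2 = 112/2 = 56.00 cm.
1/d_i = 1/f − 1/d_o = 1/(56.00) − 1/(10.3) = -0.07923, so d_i = -12.62 cm.
m = −d_i/d_o = −(-12.62)/(10.3) = +1.23.
The image is virtual, upright and enlarged, behind the mirror.

m = +1.23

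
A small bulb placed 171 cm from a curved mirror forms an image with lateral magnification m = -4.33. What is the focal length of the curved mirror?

f = 139 cm (concave)

m = −d_i/d_o ⇒ d_i = −m·d_o = −(-4.33)·(171) = 740.4 cm.
1/f = 1/d_o + 1/d_i = 1/(171) + 1/(740.4) = 0.007199, so f = 139 cm.
Since f is positive, the curved mirror is concave.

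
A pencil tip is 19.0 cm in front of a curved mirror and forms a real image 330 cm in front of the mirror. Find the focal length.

Real image ⇒ d_i = +330 cm.
1/f = 1/d_o + 1/d_i = 1/(19.0) + 1/(330) = 0.05566, so f = 18.0 cm.
Since f is positive, the curved mirror is concave.

f = 18.0 cm (concave)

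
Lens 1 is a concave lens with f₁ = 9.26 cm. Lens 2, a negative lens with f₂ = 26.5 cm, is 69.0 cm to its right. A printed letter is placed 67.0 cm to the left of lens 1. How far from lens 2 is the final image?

Lens 1 is diverging, so f₁ = −9.26 cm.
Lens 1: 1/d_i1 = 1/f₁ − 1/d_o1 = 1/(-9.26) − 1/(67.0) = -0.1229, so d_i1 = -8.136 cm.
The intermediate image is 8.136 cm to the left of lens 1 (virtual), which is 69.0 − (-8.136) = 77.14 cm to the left of lens 2, so d_o2 = +77.14 cm.
Lens 2 is diverging, so f₂ = −26.5 cm.
Lens 2: 1/d_i2 = 1/f₂ − 1/d_o2 = 1/(-26.5) − 1/(77.14) = -0.05070, so d_i2 = -19.7 cm.
The final image is virtual, 19.7 cm to the left of lens 2 (overall magnification ≈ 0.031).

19.7 cm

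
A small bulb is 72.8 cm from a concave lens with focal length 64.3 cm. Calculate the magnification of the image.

m = +0.469

For a concave lens, f = -64.3 cm.
1/d_i = 1/f − 1/d_o = 1/(-64.30) − 1/(72.8) = -0.02929, so d_i = -34.14 cm.
m = −d_i/d_o = −(-34.14)/(72.8) = +0.469.
The image is virtual, upright and reduced, on the same side as the object.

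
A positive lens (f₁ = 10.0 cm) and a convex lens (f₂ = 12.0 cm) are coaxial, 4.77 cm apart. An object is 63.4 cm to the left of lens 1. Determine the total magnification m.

m = -0.118

Lens 1: 1/d_i1 = 1/(10.0) − 1/(63.4) = 0.08423, so d_i1 = 11.87 cm; m₁ = −d_i1/d_o1 = -0.1872.
d_o2 = 4.77 − (11.87) = -7.100 cm (virtual object).
Lens 2: 1/d_i2 = 1/(12.0) − 1/(-7.100) = 0.2242, so d_i2 = 4.461 cm; m₂ = −d_i2/d_o2 = +0.6283.
m = m₁·m₂ = (-0.1872)(+0.6283) = -0.118.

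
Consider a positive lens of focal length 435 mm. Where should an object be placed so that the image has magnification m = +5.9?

361 mm

m = −d_i/d_o ⇒ d_i = −m·d_o.
1/f = 1/d_o + 1/d_i = 1/d_o − 1/(m·d_o) = (1 − 1/m)/d_o, so d_o = f(1 − 1/m) = (435.0)(1 − 1/(+5.9)) = 361 mm.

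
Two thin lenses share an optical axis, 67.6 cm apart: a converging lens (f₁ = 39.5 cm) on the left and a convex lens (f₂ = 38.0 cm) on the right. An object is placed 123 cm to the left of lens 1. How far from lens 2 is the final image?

12.5 cm

Lens 1: 1/d_i1 = 1/f₁ − 1/d_o1 = 1/(39.5) − 1/(123) = 0.01719, so d_i1 = 58.19 cm.
The intermediate image is 58.19 cm to the right of lens 1, which is 67.6 − (58.19) = 9.410 cm to the left of lens 2, so d_o2 = +9.410 cm.
Lens 2: 1/d_i2 = 1/f₂ − 1/d_o2 = 1/(38.0) − 1/(9.410) = -0.07995, so d_i2 = -12.5 cm.
The final image is virtual, 12.5 cm to the left of lens 2 (overall magnification ≈ -0.63).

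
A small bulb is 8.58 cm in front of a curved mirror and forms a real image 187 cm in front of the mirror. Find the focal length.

Real image ⇒ d_i = +187 cm.
1/f = 1/d_o + 1/d_i = 1/(8.58) + 1/(187) = 0.1219, so f = 8.20 cm.
Since f is positive, the curved mirror is concave.

f = 8.20 cm (concave)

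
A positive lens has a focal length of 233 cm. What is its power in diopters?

f = 233 cm = 2.33 m.
P = 1/f = 1/(2.33 m) = +0.429 D.

P = +0.429 D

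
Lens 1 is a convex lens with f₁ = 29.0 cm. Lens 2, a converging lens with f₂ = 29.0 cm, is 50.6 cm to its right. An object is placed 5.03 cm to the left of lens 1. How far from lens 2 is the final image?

Lens 1: 1/d_i1 = 1/f₁ − 1/d_o1 = 1/(29.0) − 1/(5.03) = -0.1643, so d_i1 = -6.086 cm.
The intermediate image is 6.086 cm to the left of lens 1 (virtual), which is 50.6 − (-6.086) = 56.69 cm to the left of lens 2, so d_o2 = +56.69 cm.
Lens 2: 1/d_i2 = 1/f₂ − 1/d_o2 = 1/(29.0) − 1/(56.69) = 0.01684, so d_i2 = 59.4 cm.
The final image is real, 59.4 cm to the right of lens 2 (overall magnification ≈ -1.3).

59.4 cm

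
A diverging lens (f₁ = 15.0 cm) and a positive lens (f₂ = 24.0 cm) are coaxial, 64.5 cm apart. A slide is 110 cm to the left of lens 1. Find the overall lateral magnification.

f₁ = −15.0 cm (diverging).
Lens 1: 1/d_i1 = 1/(-15.0) − 1/(110) = -0.07576, so d_i1 = -13.20 cm; m₁ = −d_i1/d_o1 = +0.1200.
d_o2 = 64.5 − (-13.20) = 77.70 cm.
Lens 2: 1/d_i2 = 1/(24.0) − 1/(77.70) = 0.02880, so d_i2 = 34.73 cm; m₂ = −d_i2/d_o2 = -0.4469.
m = m₁·m₂ = (+0.1200)(-0.4469) = -0.0536.

m = -0.0536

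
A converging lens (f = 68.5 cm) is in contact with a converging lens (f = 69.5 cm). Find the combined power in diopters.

P₁ = 1/f₁ = 1/(0.685 m) = +1.460 D; P₂ = 1/f₂ = 1/(0.695 m) = +1.439 D.
For thin lenses in contact, P = P₁ + P₂ = (+1.460) + (+1.439) = +2.90 D.

P = +2.90 D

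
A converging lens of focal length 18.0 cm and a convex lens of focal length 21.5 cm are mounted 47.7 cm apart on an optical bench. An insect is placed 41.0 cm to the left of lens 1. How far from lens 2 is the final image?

Lens 1: 1/d_i1 = 1/f₁ − 1/d_o1 = 1/(18.0) − 1/(41.0) = 0.03117, so d_i1 = 32.09 cm.
The intermediate image is 32.09 cm to the right of lens 1, which is 47.7 − (32.09) = 15.61 cm to the left of lens 2, so d_o2 = +15.61 cm.
Lens 2: 1/d_i2 = 1/f₂ − 1/d_o2 = 1/(21.5) − 1/(15.61) = -0.01755, so d_i2 = -57.0 cm.
The final image is virtual, 57.0 cm to the left of lens 2 (overall magnification ≈ -2.9).

57.0 cm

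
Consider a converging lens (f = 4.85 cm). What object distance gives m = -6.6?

5.58 cm

m = −d_i/d_o ⇒ d_i = −m·d_o.
1/f = 1/d_o + 1/d_i = 1/d_o − 1/(m·d_o) = (1 − 1/m)/d_o, so d_o = f(1 − 1/m) = (4.850)(1 − 1/(-6.6)) = 5.58 cm.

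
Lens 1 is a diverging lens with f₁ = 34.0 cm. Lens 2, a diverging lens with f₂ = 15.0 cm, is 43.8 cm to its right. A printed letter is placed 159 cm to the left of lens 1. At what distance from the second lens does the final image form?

12.4 cm

Lens 1 is diverging, so f₁ = −34.0 cm.
Lens 1: 1/d_i1 = 1/f₁ − 1/d_o1 = 1/(-34.0) − 1/(159) = -0.03570, so d_i1 = -28.01 cm.
The intermediate image is 28.01 cm to the left of lens 1 (virtual), which is 43.8 − (-28.01) = 71.81 cm to the left of lens 2, so d_o2 = +71.81 cm.
Lens 2 is diverging, so f₂ = −15.0 cm.
Lens 2: 1/d_i2 = 1/f₂ − 1/d_o2 = 1/(-15.0) − 1/(71.81) = -0.08059, so d_i2 = -12.4 cm.
The final image is virtual, 12.4 cm to the left of lens 2 (overall magnification ≈ 0.030).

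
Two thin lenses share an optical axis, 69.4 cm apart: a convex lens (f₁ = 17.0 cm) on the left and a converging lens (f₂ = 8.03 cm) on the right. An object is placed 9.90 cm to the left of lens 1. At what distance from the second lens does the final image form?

8.79 cm

Lens 1: 1/d_i1 = 1/f₁ − 1/d_o1 = 1/(17.0) − 1/(9.90) = -0.04219, so d_i1 = -23.70 cm.
The intermediate image is 23.70 cm to the left of lens 1 (virtual), which is 69.4 − (-23.70) = 93.10 cm to the left of lens 2, so d_o2 = +93.10 cm.
Lens 2: 1/d_i2 = 1/f₂ − 1/d_o2 = 1/(8.03) − 1/(93.10) = 0.1138, so d_i2 = 8.79 cm.
The final image is real, 8.79 cm to the right of lens 2 (overall magnification ≈ -0.23).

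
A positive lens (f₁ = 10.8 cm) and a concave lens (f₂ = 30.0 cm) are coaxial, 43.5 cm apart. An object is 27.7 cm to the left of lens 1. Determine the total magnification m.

Lens 1: 1/d_i1 = 1/(10.8) − 1/(27.7) = 0.05649, so d_i1 = 17.70 cm; m₁ = −d_i1/d_o1 = -0.6390.
d_o2 = 43.5 − (17.70) = 25.80 cm.
f₂ = −30.0 cm (diverging).
Lens 2: 1/d_i2 = 1/(-30.0) − 1/(25.80) = -0.07209, so d_i2 = -13.87 cm; m₂ = −d_i2/d_o2 = +0.5376.
m = m₁·m₂ = (-0.6390)(+0.5376) = -0.344.

m = -0.344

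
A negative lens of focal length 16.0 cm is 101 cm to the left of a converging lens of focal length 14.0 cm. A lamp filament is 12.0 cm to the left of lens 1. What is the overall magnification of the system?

f₁ = −16.0 cm (diverging).
Lens 1: 1/d_i1 = 1/(-16.0) − 1/(12.0) = -0.1458, so d_i1 = -6.857 cm; m₁ = −d_i1/d_o1 = +0.5714.
d_o2 = 101 − (-6.857) = 107.9 cm.
Lens 2: 1/d_i2 = 1/(14.0) − 1/(107.9) = 0.06216, so d_i2 = 16.09 cm; m₂ = −d_i2/d_o2 = -0.1491.
m = m₁·m₂ = (+0.5714)(-0.1491) = -0.0852.

m = -0.0852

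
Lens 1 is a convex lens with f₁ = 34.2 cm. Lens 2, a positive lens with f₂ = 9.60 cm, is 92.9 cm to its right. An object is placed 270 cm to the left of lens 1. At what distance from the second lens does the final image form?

11.7 cm

Lens 1: 1/d_i1 = 1/f₁ − 1/d_o1 = 1/(34.2) − 1/(270) = 0.02554, so d_i1 = 39.16 cm.
The intermediate image is 39.16 cm to the right of lens 1, which is 92.9 − (39.16) = 53.74 cm to the left of lens 2, so d_o2 = +53.74 cm.
Lens 2: 1/d_i2 = 1/f₂ − 1/d_o2 = 1/(9.60) − 1/(53.74) = 0.08556, so d_i2 = 11.7 cm.
The final image is real, 11.7 cm to the right of lens 2 (overall magnification ≈ 0.032).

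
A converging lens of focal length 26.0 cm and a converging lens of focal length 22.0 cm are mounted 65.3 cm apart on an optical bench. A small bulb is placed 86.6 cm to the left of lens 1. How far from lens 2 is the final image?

Lens 1: 1/d_i1 = 1/f₁ − 1/d_o1 = 1/(26.0) − 1/(86.6) = 0.02691, so d_i1 = 37.16 cm.
The intermediate image is 37.16 cm to the right of lens 1, which is 65.3 − (37.16) = 28.14 cm to the left of lens 2, so d_o2 = +28.14 cm.
Lens 2: 1/d_i2 = 1/f₂ − 1/d_o2 = 1/(22.0) − 1/(28.14) = 0.009918, so d_i2 = 101 cm.
The final image is real, 101 cm to the right of lens 2 (overall magnification ≈ 1.5).

101 cm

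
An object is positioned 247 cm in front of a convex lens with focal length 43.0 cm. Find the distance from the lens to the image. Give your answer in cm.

52.1 cm

Lens equation: 1/s_i = 1/f − 1/s_o = 1/(43.00) − 1/(247) = 0.02326 − 0.004049 = 0.01921, so s_i = 52.1 cm.
The image is real, inverted and reduced, on the far side of the lens.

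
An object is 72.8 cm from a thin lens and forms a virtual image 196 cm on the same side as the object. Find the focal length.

Virtual image ⇒ d_i = −196 cm.
1/f = 1/d_o + 1/d_i = 1/(72.8) + 1/(-196) = 0.008634, so f = 116 cm.
Since f is positive, the thin lens is converging.

f = 116 cm (converging)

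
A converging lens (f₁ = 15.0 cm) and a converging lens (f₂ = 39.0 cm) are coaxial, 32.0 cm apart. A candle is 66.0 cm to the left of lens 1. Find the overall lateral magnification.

Lens 1: 1/d_i1 = 1/(15.0) − 1/(66.0) = 0.05152, so d_i1 = 19.41 cm; m₁ = −d_i1/d_o1 = -0.2941.
d_o2 = 32.0 − (19.41) = 12.59 cm.
Lens 2: 1/d_i2 = 1/(39.0) − 1/(12.59) = -0.05379, so d_i2 = -18.59 cm; m₂ = −d_i2/d_o2 = +1.477.
m = m₁·m₂ = (-0.2941)(+1.477) = -0.434.

m = -0.434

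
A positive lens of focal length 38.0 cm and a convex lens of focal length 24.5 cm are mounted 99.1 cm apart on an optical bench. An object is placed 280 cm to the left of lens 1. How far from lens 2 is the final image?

Lens 1: 1/d_i1 = 1/f₁ − 1/d_o1 = 1/(38.0) − 1/(280) = 0.02274, so d_i1 = 43.97 cm.
The intermediate image is 43.97 cm to the right of lens 1, which is 99.1 − (43.97) = 55.13 cm to the left of lens 2, so d_o2 = +55.13 cm.
Lens 2: 1/d_i2 = 1/f₂ − 1/d_o2 = 1/(24.5) − 1/(55.13) = 0.02268, so d_i2 = 44.1 cm.
The final image is real, 44.1 cm to the right of lens 2 (overall magnification ≈ 0.13).

44.1 cm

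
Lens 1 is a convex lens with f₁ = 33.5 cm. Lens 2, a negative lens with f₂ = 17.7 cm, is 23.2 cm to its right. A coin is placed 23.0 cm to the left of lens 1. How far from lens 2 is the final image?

15.0 cm

Lens 1: 1/d_i1 = 1/f₁ − 1/d_o1 = 1/(33.5) − 1/(23.0) = -0.01363, so d_i1 = -73.38 cm.
The intermediate image is 73.38 cm to the left of lens 1 (virtual), which is 23.2 − (-73.38) = 96.58 cm to the left of lens 2, so d_o2 = +96.58 cm.
Lens 2 is diverging, so f₂ = −17.7 cm.
Lens 2: 1/d_i2 = 1/f₂ − 1/d_o2 = 1/(-17.7) − 1/(96.58) = -0.06685, so d_i2 = -15.0 cm.
The final image is virtual, 15.0 cm to the left of lens 2 (overall magnification ≈ 0.49).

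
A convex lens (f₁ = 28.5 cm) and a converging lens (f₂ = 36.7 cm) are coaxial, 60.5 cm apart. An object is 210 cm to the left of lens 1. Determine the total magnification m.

m = -0.628

Lens 1: 1/d_i1 = 1/(28.5) − 1/(210) = 0.03033, so d_i1 = 32.98 cm; m₁ = −d_i1/d_o1 = -0.1570.
d_o2 = 60.5 − (32.98) = 27.52 cm.
Lens 2: 1/d_i2 = 1/(36.7) − 1/(27.52) = -0.009089, so d_i2 = -110.0 cm; m₂ = −d_i2/d_o2 = +3.998.
m = m₁·m₂ = (-0.1570)(+3.998) = -0.628.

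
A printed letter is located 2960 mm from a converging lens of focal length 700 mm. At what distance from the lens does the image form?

917 mm

Thin-lens equation: 1/s_i = 1/f − 1/s_o = 1/(700.0) − 1/(2960) = 0.001429 − 0.0003378 = 0.001091, so s_i = 917 mm.
The image is real, inverted and reduced, on the far side of the lens.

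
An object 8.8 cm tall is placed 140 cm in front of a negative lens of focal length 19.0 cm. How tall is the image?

For a negative lens, f = -19.0 cm.
1/d_i = 1/f − 1/d_o = 1/(-19.00) − 1/(140) = -0.05977, so d_i = -16.73 cm.
m = −d_i/d_o = +0.1195.
|h_i| = |m|·h_o = 0.1195 × 8.8 = 1.05 cm. The image is virtual, upright and reduced, on the same side as the object.

1.05 cm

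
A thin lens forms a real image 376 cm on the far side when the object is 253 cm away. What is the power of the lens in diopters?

P = +0.661 D

d_i = +376 cm.
1/f = 1/d_o + 1/d_i = 1/(253) + 1/(376) = 0.006612 cm⁻¹.
f = 151.2 cm = 1.512 m, so P = 1/f = +0.661 D.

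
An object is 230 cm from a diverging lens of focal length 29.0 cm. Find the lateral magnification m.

m = +0.112

For a diverging lens, f = -29.0 cm.
1/d_i = 1/f − 1/d_o = 1/(-29.00) − 1/(230) = -0.03883, so d_i = -25.75 cm.
m = −d_i/d_o = −(-25.75)/(230) = +0.112.
The image is virtual, upright and reduced, on the same side as the object.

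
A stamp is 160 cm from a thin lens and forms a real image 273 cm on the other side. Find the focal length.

f = 101 cm (converging)

Real image ⇒ d_i = +273 cm.
1/f = 1/d_o + 1/d_i = 1/(160) + 1/(273) = 0.009913, so f = 101 cm.
Since f is positive, the thin lens is converging.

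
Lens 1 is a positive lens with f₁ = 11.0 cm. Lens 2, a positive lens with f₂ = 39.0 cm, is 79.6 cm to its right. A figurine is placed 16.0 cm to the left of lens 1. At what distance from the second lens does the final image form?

321 cm

Lens 1: 1/d_i1 = 1/f₁ − 1/d_o1 = 1/(11.0) − 1/(16.0) = 0.02841, so d_i1 = 35.20 cm.
The intermediate image is 35.20 cm to the right of lens 1, which is 79.6 − (35.20) = 44.40 cm to the left of lens 2, so d_o2 = +44.40 cm.
Lens 2: 1/d_i2 = 1/f₂ − 1/d_o2 = 1/(39.0) − 1/(44.40) = 0.003119, so d_i2 = 321 cm.
The final image is real, 321 cm to the right of lens 2 (overall magnification ≈ 16).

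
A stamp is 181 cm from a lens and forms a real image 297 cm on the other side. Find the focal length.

Real image ⇒ d_i = +297 cm.
1/f = 1/d_o + 1/d_i = 1/(181) + 1/(297) = 0.008892, so f = 112 cm.
Since f is positive, the lens is converging.

f = 112 cm (converging)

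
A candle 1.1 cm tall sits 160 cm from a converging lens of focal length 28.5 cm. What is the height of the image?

0.238 cm

1/d_i = 1/f − 1/d_o = 1/(28.50) − 1/(160) = 0.02884, so d_i = 34.68 cm.
m = −d_i/d_o = -0.2167.
|h_i| = |m|·h_o = 0.2167 × 1.1 = 0.238 cm. The image is real, inverted and reduced, on the far side of the lens.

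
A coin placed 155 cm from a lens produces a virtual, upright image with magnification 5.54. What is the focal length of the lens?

m = −d_i/d_o ⇒ d_i = −m·d_o = −(+5.54)·(155) = -858.7 cm.
1/f = 1/d_o + 1/d_i = 1/(155) + 1/(-858.7) = 0.005287, so f = 189 cm.
Since f is positive, the lens is converging.

f = 189 cm (converging)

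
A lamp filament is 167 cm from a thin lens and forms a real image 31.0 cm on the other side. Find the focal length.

Real image ⇒ d_i = +31.0 cm.
1/f = 1/d_o + 1/d_i = 1/(167) + 1/(31.0) = 0.03825, so f = 26.1 cm.
Since f is positive, the thin lens is converging.

f = 26.1 cm (converging)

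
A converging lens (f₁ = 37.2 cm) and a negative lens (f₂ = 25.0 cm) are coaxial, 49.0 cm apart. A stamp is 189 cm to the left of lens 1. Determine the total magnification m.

m = -0.221

Lens 1: 1/d_i1 = 1/(37.2) − 1/(189) = 0.02159, so d_i1 = 46.32 cm; m₁ = −d_i1/d_o1 = -0.2451.
d_o2 = 49.0 − (46.32) = 2.680 cm.
f₂ = −25.0 cm (diverging).
Lens 2: 1/d_i2 = 1/(-25.0) − 1/(2.680) = -0.4131, so d_i2 = -2.421 cm; m₂ = −d_i2/d_o2 = +0.9032.
m = m₁·m₂ = (-0.2451)(+0.9032) = -0.221.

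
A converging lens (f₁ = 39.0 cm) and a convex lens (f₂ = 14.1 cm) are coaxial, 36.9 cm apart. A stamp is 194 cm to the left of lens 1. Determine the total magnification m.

Lens 1: 1/d_i1 = 1/(39.0) − 1/(194) = 0.02049, so d_i1 = 48.81 cm; m₁ = −d_i1/d_o1 = -0.2516.
d_o2 = 36.9 − (48.81) = -11.91 cm (virtual object).
Lens 2: 1/d_i2 = 1/(14.1) − 1/(-11.91) = 0.1549, so d_i2 = 6.456 cm; m₂ = −d_i2/d_o2 = +0.5421.
m = m₁·m₂ = (-0.2516)(+0.5421) = -0.136.

m = -0.136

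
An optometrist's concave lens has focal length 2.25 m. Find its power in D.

For a concave lens, f = −2.25 m.
P = 1/f = 1/(-2.25 m) = -0.444 D.

P = -0.444 D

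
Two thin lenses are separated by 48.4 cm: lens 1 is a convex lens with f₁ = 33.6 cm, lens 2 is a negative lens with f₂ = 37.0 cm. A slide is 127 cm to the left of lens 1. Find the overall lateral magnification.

Lens 1: 1/d_i1 = 1/(33.6) − 1/(127) = 0.02189, so d_i1 = 45.69 cm; m₁ = −d_i1/d_o1 = -0.3598.
d_o2 = 48.4 − (45.69) = 2.710 cm.
f₂ = −37.0 cm (diverging).
Lens 2: 1/d_i2 = 1/(-37.0) − 1/(2.710) = -0.3960, so d_i2 = -2.525 cm; m₂ = −d_i2/d_o2 = +0.9318.
m = m₁·m₂ = (-0.3598)(+0.9318) = -0.335.

m = -0.335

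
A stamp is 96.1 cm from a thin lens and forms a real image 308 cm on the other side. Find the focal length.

f = 73.2 cm (converging)

Real image ⇒ d_i = +308 cm.
1/f = 1/d_o + 1/d_i = 1/(96.1) + 1/(308) = 0.01365, so f = 73.2 cm.
Since f is positive, the thin lens is converging.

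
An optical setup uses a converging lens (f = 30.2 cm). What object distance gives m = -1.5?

50.3 cm

m = −d_i/d_o ⇒ d_i = −m·d_o.
1/f = 1/d_o + 1/d_i = 1/d_o − 1/(m·d_o) = (1 − 1/m)/d_o, so d_o = f(1 − 1/m) = (30.20)(1 − 1/(-1.5)) = 50.3 cm.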